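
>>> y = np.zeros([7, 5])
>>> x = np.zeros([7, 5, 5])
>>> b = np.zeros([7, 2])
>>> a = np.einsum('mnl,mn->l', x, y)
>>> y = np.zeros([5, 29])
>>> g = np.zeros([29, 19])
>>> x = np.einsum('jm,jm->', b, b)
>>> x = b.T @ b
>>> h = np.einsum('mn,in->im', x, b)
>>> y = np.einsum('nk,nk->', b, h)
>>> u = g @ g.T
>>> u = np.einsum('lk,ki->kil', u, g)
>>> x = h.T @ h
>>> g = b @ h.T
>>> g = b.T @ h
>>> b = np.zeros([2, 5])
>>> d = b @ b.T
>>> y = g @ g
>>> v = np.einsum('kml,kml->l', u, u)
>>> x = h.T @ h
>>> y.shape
(2, 2)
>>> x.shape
(2, 2)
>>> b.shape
(2, 5)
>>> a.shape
(5,)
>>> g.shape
(2, 2)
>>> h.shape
(7, 2)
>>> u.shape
(29, 19, 29)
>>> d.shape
(2, 2)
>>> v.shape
(29,)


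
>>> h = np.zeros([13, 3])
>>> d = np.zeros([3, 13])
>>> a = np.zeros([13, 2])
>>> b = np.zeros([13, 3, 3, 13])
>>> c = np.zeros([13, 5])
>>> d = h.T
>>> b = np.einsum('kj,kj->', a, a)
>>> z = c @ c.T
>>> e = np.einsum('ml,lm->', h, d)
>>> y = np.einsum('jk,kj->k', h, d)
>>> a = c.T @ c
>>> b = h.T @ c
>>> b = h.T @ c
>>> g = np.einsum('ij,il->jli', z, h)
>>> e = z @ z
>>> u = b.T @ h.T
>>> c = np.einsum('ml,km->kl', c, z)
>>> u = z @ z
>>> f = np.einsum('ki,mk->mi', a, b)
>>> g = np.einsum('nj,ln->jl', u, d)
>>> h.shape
(13, 3)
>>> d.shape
(3, 13)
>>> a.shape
(5, 5)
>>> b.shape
(3, 5)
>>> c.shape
(13, 5)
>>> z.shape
(13, 13)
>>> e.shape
(13, 13)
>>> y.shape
(3,)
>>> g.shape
(13, 3)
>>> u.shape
(13, 13)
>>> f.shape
(3, 5)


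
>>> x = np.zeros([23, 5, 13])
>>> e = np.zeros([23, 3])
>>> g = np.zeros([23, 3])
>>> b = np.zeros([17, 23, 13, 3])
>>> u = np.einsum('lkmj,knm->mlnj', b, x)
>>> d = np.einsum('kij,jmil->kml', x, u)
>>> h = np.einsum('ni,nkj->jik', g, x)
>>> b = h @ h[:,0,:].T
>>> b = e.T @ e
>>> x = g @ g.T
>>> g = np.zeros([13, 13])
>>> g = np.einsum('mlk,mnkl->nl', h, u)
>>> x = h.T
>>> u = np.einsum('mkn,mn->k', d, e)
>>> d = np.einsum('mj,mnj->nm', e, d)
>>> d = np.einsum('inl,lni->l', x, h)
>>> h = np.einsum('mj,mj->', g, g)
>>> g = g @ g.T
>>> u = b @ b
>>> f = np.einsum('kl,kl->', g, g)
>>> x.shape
(5, 3, 13)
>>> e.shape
(23, 3)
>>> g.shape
(17, 17)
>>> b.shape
(3, 3)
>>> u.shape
(3, 3)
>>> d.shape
(13,)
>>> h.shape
()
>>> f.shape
()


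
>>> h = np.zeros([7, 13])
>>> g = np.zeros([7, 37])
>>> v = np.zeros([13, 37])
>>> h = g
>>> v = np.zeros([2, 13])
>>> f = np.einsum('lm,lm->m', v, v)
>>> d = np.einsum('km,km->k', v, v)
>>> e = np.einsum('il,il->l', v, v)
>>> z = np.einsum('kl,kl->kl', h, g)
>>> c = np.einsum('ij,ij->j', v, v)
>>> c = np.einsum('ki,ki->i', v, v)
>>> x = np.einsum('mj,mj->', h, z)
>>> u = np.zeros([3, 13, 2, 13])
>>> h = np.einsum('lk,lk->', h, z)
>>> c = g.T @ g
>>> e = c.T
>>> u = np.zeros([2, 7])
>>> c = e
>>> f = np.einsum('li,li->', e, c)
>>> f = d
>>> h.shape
()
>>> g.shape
(7, 37)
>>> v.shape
(2, 13)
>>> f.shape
(2,)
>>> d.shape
(2,)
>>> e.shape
(37, 37)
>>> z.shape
(7, 37)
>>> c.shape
(37, 37)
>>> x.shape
()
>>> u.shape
(2, 7)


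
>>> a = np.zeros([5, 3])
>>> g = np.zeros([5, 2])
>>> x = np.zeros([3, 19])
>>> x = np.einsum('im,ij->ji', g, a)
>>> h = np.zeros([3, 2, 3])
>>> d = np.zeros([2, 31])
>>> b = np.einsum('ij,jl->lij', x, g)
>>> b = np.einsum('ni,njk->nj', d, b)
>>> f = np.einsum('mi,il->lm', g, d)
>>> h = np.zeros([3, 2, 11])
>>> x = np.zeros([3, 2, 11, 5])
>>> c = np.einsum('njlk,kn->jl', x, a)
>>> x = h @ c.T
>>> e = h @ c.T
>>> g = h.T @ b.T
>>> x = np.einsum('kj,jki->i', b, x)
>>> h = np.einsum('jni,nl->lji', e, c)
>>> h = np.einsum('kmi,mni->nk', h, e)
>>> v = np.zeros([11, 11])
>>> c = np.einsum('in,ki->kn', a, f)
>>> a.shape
(5, 3)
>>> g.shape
(11, 2, 2)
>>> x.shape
(2,)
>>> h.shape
(2, 11)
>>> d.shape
(2, 31)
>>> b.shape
(2, 3)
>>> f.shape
(31, 5)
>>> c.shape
(31, 3)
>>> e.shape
(3, 2, 2)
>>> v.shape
(11, 11)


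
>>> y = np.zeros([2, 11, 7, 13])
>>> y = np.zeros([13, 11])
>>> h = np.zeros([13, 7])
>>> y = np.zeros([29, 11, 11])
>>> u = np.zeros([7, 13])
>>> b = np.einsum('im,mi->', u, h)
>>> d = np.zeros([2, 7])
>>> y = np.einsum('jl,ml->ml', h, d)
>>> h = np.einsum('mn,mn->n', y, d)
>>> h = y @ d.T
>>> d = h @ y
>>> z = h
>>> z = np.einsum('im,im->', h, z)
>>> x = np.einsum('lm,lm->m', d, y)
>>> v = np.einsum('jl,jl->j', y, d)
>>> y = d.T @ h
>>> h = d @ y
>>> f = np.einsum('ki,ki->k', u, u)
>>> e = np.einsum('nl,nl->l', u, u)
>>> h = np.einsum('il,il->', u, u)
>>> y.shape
(7, 2)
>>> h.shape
()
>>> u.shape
(7, 13)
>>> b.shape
()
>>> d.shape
(2, 7)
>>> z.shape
()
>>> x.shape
(7,)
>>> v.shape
(2,)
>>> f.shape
(7,)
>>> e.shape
(13,)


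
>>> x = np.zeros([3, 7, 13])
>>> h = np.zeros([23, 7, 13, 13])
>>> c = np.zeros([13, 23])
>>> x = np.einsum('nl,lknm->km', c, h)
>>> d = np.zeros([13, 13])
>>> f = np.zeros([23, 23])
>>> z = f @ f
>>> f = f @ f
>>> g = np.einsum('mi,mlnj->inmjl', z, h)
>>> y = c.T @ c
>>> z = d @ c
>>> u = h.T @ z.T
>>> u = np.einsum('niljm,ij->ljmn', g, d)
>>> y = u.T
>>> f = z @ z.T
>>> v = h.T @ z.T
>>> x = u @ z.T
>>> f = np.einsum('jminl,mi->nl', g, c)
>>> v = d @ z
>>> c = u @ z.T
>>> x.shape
(23, 13, 7, 13)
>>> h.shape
(23, 7, 13, 13)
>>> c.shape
(23, 13, 7, 13)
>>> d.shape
(13, 13)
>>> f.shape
(13, 7)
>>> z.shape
(13, 23)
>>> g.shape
(23, 13, 23, 13, 7)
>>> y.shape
(23, 7, 13, 23)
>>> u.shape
(23, 13, 7, 23)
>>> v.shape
(13, 23)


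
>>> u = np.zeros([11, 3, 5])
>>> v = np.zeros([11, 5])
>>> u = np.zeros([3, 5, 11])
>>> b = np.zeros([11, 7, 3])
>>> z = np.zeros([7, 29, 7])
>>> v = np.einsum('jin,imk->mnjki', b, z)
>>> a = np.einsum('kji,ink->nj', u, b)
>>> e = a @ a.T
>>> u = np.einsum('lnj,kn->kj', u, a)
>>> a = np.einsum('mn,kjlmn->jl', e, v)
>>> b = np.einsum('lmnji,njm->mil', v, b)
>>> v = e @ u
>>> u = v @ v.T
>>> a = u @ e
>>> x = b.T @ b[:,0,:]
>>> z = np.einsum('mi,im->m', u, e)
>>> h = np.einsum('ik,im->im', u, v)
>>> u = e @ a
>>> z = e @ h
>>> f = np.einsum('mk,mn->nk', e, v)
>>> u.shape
(7, 7)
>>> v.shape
(7, 11)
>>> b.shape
(3, 7, 29)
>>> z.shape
(7, 11)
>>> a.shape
(7, 7)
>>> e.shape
(7, 7)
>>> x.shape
(29, 7, 29)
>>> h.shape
(7, 11)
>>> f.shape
(11, 7)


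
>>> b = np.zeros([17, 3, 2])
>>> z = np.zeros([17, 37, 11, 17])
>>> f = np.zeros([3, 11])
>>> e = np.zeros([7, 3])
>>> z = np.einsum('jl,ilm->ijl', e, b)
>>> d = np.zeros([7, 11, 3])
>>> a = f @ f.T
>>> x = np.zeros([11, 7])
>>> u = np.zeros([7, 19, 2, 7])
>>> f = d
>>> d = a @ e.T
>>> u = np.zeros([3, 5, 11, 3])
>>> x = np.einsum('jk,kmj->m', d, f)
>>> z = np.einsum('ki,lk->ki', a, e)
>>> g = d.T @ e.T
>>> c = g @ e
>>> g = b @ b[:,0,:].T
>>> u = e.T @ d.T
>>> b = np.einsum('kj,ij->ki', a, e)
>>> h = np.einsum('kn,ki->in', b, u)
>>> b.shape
(3, 7)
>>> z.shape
(3, 3)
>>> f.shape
(7, 11, 3)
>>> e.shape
(7, 3)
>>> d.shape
(3, 7)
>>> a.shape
(3, 3)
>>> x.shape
(11,)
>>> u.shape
(3, 3)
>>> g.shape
(17, 3, 17)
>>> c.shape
(7, 3)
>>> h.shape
(3, 7)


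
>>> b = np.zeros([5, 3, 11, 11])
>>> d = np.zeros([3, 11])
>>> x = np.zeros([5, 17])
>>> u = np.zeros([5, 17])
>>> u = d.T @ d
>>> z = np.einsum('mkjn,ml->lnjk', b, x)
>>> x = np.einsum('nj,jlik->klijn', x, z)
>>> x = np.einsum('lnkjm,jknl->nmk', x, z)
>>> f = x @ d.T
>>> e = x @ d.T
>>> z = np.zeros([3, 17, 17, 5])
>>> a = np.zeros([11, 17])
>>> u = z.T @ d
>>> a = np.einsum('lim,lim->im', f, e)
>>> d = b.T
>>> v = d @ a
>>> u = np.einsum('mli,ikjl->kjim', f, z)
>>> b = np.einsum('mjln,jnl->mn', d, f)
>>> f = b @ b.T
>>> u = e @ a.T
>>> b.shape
(11, 5)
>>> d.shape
(11, 11, 3, 5)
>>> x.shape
(11, 5, 11)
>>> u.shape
(11, 5, 5)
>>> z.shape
(3, 17, 17, 5)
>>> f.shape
(11, 11)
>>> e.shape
(11, 5, 3)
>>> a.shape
(5, 3)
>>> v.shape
(11, 11, 3, 3)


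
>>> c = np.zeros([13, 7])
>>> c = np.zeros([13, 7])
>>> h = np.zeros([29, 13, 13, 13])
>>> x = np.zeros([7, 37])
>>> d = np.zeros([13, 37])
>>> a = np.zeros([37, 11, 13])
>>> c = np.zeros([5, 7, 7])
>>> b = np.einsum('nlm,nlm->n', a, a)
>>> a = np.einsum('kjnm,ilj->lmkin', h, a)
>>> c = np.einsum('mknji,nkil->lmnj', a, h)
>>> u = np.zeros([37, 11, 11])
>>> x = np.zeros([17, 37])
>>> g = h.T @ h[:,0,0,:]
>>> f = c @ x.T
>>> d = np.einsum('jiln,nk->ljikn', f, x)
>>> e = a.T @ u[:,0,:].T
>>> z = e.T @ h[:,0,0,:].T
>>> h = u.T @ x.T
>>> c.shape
(13, 11, 29, 37)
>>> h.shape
(11, 11, 17)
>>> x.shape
(17, 37)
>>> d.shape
(29, 13, 11, 37, 17)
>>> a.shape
(11, 13, 29, 37, 13)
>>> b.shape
(37,)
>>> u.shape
(37, 11, 11)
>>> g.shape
(13, 13, 13, 13)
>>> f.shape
(13, 11, 29, 17)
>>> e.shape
(13, 37, 29, 13, 37)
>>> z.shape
(37, 13, 29, 37, 29)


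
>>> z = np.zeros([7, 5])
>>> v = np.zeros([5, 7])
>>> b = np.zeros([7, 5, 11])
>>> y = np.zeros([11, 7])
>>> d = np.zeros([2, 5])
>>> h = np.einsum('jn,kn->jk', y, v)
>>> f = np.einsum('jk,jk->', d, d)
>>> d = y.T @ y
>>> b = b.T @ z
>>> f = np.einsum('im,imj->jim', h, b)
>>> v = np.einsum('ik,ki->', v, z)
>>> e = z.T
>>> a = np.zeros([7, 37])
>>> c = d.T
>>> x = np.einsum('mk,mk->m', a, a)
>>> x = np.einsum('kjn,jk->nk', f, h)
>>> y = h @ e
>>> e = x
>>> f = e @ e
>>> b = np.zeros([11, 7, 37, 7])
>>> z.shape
(7, 5)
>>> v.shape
()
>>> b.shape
(11, 7, 37, 7)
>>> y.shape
(11, 7)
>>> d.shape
(7, 7)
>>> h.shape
(11, 5)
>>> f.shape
(5, 5)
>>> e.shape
(5, 5)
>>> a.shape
(7, 37)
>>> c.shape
(7, 7)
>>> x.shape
(5, 5)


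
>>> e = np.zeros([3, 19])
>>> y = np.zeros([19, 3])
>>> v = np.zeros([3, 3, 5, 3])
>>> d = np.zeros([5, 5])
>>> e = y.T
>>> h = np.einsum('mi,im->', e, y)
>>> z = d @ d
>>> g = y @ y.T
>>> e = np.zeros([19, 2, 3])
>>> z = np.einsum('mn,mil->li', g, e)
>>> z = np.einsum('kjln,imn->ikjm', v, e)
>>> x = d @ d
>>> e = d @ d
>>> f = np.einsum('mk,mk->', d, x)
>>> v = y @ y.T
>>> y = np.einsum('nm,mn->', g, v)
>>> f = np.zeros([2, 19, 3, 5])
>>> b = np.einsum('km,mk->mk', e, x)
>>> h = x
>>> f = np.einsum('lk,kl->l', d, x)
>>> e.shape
(5, 5)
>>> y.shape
()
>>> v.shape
(19, 19)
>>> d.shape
(5, 5)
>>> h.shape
(5, 5)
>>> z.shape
(19, 3, 3, 2)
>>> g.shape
(19, 19)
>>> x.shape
(5, 5)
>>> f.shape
(5,)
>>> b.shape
(5, 5)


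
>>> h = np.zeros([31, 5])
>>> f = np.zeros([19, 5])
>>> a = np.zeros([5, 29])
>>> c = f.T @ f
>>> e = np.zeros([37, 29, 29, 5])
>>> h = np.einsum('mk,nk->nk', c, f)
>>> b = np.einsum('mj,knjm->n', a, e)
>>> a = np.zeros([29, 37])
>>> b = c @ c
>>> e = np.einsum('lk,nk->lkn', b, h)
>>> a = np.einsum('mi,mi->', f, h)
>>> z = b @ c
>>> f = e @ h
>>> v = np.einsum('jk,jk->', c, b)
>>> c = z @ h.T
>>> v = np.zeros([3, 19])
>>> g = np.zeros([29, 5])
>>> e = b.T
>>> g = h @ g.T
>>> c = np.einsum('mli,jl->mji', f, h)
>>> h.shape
(19, 5)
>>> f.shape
(5, 5, 5)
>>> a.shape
()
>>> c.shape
(5, 19, 5)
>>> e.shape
(5, 5)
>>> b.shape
(5, 5)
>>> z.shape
(5, 5)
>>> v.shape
(3, 19)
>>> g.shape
(19, 29)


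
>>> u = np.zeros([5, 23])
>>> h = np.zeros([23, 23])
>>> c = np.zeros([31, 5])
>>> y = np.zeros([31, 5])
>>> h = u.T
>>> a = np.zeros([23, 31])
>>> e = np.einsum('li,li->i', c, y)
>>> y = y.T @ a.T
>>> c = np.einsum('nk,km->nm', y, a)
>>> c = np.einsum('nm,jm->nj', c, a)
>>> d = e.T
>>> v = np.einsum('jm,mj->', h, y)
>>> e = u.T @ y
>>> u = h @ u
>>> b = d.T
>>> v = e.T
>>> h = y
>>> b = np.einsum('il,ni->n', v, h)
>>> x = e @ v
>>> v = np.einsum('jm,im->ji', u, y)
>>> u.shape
(23, 23)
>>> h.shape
(5, 23)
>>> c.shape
(5, 23)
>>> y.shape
(5, 23)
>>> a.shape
(23, 31)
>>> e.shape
(23, 23)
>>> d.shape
(5,)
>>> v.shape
(23, 5)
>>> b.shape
(5,)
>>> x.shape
(23, 23)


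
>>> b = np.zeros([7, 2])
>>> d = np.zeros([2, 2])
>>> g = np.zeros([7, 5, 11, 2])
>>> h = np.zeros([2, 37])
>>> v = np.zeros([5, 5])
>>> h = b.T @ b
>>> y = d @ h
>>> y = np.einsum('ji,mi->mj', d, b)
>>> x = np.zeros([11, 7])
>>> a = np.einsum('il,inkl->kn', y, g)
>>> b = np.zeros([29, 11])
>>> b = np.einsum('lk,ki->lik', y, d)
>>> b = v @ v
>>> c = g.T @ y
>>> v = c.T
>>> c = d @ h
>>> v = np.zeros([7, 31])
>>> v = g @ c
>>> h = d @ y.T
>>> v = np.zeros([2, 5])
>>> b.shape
(5, 5)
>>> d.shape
(2, 2)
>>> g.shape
(7, 5, 11, 2)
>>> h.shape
(2, 7)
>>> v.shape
(2, 5)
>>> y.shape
(7, 2)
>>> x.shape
(11, 7)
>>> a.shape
(11, 5)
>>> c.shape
(2, 2)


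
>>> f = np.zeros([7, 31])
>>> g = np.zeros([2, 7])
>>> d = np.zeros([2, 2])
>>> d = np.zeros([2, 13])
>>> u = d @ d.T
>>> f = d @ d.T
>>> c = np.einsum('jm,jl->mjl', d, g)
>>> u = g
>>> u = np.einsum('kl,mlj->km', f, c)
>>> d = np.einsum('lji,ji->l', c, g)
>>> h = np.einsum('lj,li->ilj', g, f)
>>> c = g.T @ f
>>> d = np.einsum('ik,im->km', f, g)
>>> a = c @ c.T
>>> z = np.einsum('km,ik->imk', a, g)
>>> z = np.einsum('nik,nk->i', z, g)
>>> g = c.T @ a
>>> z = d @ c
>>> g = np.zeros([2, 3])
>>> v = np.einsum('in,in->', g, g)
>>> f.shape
(2, 2)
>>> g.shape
(2, 3)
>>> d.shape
(2, 7)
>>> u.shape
(2, 13)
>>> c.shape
(7, 2)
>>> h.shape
(2, 2, 7)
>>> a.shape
(7, 7)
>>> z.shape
(2, 2)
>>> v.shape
()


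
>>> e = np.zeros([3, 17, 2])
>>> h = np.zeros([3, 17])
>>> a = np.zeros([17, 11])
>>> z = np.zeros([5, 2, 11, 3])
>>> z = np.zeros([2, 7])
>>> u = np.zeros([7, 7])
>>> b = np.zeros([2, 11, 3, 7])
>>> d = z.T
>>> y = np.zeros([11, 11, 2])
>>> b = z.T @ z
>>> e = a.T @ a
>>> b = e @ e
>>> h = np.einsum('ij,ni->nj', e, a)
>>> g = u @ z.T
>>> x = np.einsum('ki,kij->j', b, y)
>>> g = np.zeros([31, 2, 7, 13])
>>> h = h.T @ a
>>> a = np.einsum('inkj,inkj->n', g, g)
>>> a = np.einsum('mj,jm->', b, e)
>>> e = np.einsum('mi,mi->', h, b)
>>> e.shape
()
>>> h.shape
(11, 11)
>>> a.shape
()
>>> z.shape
(2, 7)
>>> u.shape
(7, 7)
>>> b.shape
(11, 11)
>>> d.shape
(7, 2)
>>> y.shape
(11, 11, 2)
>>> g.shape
(31, 2, 7, 13)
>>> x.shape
(2,)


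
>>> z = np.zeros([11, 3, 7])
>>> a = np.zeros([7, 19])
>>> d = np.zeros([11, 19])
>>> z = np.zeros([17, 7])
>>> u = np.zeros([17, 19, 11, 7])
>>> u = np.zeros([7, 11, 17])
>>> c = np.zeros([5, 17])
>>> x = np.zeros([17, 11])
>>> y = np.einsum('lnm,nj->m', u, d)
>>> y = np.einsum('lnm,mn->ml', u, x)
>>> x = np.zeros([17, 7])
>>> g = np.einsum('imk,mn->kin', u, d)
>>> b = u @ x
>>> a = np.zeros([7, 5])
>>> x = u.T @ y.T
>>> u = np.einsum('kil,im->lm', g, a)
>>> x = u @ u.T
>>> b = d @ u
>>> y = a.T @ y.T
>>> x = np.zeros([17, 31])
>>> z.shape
(17, 7)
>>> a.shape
(7, 5)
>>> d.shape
(11, 19)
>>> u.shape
(19, 5)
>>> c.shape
(5, 17)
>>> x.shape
(17, 31)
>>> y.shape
(5, 17)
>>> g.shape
(17, 7, 19)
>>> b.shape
(11, 5)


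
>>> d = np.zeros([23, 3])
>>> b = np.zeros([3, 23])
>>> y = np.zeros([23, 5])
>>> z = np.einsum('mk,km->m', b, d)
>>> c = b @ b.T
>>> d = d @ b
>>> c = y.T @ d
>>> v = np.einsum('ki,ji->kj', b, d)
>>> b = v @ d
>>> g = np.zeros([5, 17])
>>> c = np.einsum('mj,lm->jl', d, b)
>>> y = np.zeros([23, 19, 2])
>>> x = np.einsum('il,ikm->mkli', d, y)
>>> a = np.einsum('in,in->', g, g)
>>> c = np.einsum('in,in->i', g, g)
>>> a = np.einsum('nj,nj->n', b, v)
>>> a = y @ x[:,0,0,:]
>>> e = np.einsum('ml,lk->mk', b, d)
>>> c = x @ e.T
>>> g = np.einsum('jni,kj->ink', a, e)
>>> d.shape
(23, 23)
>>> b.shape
(3, 23)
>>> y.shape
(23, 19, 2)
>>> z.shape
(3,)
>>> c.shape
(2, 19, 23, 3)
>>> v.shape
(3, 23)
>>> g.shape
(23, 19, 3)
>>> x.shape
(2, 19, 23, 23)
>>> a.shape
(23, 19, 23)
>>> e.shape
(3, 23)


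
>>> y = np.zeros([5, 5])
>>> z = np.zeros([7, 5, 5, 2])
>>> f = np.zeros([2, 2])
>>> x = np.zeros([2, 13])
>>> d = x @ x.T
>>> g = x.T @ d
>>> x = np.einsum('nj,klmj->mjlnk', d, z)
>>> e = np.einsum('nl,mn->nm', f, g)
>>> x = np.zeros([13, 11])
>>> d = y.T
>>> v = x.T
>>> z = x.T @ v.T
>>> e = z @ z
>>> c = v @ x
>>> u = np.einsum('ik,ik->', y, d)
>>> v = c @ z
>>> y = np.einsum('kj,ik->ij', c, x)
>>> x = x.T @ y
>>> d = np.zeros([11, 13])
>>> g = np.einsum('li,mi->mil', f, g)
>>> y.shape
(13, 11)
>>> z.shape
(11, 11)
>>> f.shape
(2, 2)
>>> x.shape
(11, 11)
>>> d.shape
(11, 13)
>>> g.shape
(13, 2, 2)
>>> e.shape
(11, 11)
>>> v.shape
(11, 11)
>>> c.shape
(11, 11)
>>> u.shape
()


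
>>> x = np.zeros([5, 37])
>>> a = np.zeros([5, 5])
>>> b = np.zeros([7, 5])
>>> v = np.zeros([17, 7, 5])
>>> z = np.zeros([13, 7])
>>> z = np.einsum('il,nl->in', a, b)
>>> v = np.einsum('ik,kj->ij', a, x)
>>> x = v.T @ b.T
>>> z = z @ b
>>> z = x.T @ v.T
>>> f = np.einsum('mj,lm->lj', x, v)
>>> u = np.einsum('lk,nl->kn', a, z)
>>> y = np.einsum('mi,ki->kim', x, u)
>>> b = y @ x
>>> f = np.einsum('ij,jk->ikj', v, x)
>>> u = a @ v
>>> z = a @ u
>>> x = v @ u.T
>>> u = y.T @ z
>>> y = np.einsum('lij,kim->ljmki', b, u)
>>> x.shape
(5, 5)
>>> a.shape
(5, 5)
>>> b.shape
(5, 7, 7)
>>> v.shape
(5, 37)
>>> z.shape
(5, 37)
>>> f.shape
(5, 7, 37)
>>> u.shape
(37, 7, 37)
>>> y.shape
(5, 7, 37, 37, 7)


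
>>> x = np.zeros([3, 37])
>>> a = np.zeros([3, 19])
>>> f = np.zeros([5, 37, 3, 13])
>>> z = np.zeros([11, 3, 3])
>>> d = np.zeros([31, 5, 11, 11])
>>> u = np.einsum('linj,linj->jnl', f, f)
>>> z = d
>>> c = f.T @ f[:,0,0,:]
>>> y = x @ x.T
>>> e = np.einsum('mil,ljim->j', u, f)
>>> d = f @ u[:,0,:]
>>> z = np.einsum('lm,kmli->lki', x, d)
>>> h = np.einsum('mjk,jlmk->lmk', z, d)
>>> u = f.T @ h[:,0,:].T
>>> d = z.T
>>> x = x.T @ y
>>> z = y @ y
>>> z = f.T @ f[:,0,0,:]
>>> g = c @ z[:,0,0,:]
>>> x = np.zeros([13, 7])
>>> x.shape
(13, 7)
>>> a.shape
(3, 19)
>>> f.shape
(5, 37, 3, 13)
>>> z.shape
(13, 3, 37, 13)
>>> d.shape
(5, 5, 3)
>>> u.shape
(13, 3, 37, 37)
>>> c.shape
(13, 3, 37, 13)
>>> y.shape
(3, 3)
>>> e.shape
(37,)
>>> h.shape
(37, 3, 5)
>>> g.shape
(13, 3, 37, 13)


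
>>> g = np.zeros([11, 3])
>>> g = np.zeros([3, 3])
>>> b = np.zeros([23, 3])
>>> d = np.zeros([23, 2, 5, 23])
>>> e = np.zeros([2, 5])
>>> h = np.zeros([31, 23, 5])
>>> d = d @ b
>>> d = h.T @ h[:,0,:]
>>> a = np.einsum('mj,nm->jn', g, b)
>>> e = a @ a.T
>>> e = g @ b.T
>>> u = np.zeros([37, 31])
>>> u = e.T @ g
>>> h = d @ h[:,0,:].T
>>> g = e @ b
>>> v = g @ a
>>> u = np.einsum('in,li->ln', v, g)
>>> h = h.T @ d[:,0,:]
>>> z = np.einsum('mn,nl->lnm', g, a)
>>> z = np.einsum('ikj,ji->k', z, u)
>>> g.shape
(3, 3)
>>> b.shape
(23, 3)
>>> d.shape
(5, 23, 5)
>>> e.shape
(3, 23)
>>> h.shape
(31, 23, 5)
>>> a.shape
(3, 23)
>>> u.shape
(3, 23)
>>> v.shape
(3, 23)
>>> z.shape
(3,)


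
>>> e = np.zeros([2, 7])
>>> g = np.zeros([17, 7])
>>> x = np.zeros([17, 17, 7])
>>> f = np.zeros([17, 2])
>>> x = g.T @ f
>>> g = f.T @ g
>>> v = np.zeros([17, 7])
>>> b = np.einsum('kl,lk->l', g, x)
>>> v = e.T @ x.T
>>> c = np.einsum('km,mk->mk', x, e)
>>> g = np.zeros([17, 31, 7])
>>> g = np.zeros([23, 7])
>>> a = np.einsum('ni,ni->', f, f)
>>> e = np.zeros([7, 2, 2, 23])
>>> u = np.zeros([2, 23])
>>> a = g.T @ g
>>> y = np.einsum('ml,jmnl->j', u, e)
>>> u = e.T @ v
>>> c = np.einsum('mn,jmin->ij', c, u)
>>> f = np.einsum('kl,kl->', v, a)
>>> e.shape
(7, 2, 2, 23)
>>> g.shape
(23, 7)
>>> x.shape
(7, 2)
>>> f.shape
()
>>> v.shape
(7, 7)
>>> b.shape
(7,)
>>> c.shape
(2, 23)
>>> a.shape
(7, 7)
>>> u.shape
(23, 2, 2, 7)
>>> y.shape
(7,)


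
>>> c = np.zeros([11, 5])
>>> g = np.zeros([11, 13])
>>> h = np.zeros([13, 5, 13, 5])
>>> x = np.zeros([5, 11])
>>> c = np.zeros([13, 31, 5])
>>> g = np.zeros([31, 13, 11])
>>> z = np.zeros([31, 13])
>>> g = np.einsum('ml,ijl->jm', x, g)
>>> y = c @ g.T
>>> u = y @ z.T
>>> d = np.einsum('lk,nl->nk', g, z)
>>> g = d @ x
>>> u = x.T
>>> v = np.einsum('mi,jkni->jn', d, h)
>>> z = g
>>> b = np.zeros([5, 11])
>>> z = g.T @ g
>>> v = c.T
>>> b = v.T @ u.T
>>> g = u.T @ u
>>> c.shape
(13, 31, 5)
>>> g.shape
(5, 5)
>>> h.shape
(13, 5, 13, 5)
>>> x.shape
(5, 11)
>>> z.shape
(11, 11)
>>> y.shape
(13, 31, 13)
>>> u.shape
(11, 5)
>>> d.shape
(31, 5)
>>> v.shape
(5, 31, 13)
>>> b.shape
(13, 31, 11)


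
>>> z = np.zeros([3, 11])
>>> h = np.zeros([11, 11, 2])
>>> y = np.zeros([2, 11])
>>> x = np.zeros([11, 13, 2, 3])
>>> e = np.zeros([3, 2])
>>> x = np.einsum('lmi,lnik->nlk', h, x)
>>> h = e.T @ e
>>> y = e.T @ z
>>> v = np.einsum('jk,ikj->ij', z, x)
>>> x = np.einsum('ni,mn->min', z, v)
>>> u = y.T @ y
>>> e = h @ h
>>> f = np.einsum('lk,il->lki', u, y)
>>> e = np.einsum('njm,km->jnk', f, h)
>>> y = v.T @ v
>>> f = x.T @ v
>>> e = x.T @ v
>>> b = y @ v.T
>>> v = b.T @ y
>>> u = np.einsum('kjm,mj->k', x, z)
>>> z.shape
(3, 11)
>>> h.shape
(2, 2)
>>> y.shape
(3, 3)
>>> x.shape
(13, 11, 3)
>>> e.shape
(3, 11, 3)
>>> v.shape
(13, 3)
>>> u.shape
(13,)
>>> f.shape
(3, 11, 3)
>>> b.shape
(3, 13)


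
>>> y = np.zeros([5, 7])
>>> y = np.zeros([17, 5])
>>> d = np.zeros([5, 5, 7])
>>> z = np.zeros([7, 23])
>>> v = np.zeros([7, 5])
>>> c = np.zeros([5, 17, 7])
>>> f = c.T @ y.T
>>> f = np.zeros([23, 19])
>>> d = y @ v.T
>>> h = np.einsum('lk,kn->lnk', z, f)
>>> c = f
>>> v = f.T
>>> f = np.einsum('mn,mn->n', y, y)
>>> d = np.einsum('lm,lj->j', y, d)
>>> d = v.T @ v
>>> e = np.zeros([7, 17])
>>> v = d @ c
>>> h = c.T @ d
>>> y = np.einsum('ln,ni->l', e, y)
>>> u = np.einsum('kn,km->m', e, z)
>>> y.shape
(7,)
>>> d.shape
(23, 23)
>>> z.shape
(7, 23)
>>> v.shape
(23, 19)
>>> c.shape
(23, 19)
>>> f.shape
(5,)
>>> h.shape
(19, 23)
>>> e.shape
(7, 17)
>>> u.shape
(23,)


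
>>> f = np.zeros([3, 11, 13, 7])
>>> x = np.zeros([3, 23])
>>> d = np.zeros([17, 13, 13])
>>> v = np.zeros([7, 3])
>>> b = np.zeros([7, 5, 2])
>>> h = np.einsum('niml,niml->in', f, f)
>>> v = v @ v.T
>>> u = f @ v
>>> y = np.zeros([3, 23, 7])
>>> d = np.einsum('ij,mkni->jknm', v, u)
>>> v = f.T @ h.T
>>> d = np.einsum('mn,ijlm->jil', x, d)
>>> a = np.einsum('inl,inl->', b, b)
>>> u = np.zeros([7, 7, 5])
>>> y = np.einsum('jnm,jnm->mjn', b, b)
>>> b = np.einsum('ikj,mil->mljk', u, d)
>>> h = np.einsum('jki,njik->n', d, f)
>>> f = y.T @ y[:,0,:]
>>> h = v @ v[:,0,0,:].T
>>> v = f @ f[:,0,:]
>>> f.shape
(5, 7, 5)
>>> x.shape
(3, 23)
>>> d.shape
(11, 7, 13)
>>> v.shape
(5, 7, 5)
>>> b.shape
(11, 13, 5, 7)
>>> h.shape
(7, 13, 11, 7)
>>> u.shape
(7, 7, 5)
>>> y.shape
(2, 7, 5)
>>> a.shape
()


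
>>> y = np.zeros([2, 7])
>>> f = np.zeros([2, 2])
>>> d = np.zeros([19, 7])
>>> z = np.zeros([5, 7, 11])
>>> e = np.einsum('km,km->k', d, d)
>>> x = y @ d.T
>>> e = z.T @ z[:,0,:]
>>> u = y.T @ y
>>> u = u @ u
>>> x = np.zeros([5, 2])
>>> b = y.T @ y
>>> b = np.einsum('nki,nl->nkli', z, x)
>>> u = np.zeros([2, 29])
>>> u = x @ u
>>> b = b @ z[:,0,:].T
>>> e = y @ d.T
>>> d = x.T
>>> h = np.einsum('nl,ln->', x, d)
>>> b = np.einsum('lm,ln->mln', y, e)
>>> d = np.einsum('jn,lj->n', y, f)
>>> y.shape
(2, 7)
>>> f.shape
(2, 2)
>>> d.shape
(7,)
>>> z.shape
(5, 7, 11)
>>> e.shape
(2, 19)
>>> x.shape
(5, 2)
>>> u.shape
(5, 29)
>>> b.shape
(7, 2, 19)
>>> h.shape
()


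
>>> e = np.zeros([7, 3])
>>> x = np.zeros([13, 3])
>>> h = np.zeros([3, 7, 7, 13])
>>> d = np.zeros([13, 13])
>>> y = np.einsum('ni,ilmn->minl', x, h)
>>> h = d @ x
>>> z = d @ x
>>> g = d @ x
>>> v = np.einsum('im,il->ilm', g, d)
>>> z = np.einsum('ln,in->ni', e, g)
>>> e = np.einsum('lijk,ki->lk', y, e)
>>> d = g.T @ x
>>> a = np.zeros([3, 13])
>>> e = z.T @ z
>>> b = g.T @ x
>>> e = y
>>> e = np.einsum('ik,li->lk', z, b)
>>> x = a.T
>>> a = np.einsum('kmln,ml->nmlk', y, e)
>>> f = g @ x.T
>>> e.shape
(3, 13)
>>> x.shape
(13, 3)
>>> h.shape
(13, 3)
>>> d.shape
(3, 3)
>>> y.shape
(7, 3, 13, 7)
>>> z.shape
(3, 13)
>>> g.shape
(13, 3)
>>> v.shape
(13, 13, 3)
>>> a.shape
(7, 3, 13, 7)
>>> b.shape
(3, 3)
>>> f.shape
(13, 13)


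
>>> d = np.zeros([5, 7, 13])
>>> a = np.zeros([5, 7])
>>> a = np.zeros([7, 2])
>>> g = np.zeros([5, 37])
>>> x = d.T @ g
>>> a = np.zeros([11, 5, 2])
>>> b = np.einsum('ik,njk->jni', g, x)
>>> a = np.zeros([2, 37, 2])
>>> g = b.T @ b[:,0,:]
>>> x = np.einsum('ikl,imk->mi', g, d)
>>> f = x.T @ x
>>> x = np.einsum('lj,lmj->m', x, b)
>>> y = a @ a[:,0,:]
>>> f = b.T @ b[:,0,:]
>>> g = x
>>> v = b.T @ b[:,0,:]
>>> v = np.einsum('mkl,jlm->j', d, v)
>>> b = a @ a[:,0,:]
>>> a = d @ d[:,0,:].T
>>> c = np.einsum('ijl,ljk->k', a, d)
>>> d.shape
(5, 7, 13)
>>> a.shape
(5, 7, 5)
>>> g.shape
(13,)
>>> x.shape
(13,)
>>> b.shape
(2, 37, 2)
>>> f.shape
(5, 13, 5)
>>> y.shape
(2, 37, 2)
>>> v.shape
(5,)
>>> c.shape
(13,)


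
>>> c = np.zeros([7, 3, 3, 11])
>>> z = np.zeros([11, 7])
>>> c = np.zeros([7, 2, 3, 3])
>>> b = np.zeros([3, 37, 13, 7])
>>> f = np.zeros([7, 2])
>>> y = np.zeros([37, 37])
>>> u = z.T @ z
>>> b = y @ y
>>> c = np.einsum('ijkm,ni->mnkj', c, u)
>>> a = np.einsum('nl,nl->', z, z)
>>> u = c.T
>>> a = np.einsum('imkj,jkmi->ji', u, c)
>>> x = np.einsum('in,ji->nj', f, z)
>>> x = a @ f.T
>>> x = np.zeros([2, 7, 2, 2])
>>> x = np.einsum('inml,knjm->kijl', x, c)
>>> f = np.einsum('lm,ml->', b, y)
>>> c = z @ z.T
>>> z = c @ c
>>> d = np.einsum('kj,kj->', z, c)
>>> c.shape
(11, 11)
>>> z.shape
(11, 11)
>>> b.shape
(37, 37)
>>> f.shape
()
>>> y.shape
(37, 37)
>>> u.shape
(2, 3, 7, 3)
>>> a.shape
(3, 2)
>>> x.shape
(3, 2, 3, 2)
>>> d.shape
()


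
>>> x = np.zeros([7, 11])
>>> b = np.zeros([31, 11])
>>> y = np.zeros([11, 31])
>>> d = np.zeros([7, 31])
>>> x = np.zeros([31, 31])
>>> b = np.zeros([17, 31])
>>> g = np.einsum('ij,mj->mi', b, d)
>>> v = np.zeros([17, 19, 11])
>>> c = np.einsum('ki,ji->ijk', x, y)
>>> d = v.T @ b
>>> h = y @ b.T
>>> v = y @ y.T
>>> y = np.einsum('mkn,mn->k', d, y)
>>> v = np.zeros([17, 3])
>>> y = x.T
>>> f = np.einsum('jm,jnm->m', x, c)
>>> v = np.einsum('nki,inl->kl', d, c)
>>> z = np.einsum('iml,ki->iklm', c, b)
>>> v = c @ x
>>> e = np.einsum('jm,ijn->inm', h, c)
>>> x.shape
(31, 31)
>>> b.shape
(17, 31)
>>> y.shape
(31, 31)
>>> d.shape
(11, 19, 31)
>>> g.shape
(7, 17)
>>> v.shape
(31, 11, 31)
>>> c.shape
(31, 11, 31)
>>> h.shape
(11, 17)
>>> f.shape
(31,)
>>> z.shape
(31, 17, 31, 11)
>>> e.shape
(31, 31, 17)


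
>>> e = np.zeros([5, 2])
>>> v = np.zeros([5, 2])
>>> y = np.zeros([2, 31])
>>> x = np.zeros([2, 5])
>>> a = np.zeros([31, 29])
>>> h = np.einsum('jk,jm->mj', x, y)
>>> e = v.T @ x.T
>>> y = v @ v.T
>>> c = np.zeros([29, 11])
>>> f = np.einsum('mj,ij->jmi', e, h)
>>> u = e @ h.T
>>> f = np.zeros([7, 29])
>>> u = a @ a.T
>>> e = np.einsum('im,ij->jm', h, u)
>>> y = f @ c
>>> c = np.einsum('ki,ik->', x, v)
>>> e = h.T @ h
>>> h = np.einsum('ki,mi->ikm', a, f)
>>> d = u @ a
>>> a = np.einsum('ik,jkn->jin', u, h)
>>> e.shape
(2, 2)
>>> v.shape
(5, 2)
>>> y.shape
(7, 11)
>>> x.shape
(2, 5)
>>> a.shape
(29, 31, 7)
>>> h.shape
(29, 31, 7)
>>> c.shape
()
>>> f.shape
(7, 29)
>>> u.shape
(31, 31)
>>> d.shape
(31, 29)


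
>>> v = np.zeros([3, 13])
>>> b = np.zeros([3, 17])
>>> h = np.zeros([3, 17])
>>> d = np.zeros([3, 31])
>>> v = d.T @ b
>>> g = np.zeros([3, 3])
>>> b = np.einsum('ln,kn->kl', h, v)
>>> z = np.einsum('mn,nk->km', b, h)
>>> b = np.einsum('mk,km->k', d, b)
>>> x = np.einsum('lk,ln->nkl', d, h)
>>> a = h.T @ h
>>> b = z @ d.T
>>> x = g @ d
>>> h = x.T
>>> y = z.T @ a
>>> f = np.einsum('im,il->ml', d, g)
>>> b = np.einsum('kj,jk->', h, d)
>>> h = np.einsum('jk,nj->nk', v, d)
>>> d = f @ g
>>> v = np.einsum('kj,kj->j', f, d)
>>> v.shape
(3,)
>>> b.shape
()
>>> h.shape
(3, 17)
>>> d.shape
(31, 3)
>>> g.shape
(3, 3)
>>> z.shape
(17, 31)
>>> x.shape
(3, 31)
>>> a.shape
(17, 17)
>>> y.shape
(31, 17)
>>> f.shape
(31, 3)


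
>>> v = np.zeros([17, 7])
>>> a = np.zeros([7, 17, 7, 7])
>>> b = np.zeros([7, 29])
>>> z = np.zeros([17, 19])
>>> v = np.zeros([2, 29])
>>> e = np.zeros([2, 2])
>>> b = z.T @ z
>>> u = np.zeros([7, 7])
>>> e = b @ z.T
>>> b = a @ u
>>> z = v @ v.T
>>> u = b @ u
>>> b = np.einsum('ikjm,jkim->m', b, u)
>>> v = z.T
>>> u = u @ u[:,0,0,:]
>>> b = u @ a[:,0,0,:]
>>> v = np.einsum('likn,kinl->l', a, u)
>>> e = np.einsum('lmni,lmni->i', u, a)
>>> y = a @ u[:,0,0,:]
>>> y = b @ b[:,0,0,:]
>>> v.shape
(7,)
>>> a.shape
(7, 17, 7, 7)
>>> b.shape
(7, 17, 7, 7)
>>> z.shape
(2, 2)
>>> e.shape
(7,)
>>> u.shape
(7, 17, 7, 7)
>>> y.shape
(7, 17, 7, 7)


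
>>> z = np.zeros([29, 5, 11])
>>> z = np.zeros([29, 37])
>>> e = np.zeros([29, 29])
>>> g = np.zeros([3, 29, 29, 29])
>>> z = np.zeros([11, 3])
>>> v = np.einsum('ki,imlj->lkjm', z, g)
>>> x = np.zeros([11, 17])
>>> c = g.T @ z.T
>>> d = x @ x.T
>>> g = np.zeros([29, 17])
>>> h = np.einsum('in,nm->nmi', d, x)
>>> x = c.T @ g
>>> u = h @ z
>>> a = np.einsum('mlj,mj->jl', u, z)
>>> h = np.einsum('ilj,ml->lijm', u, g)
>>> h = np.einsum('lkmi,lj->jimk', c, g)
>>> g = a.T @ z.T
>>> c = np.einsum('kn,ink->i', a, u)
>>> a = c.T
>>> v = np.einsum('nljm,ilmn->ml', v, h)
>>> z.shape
(11, 3)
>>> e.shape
(29, 29)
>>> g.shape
(17, 11)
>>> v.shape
(29, 11)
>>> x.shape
(11, 29, 29, 17)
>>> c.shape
(11,)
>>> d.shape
(11, 11)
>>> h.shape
(17, 11, 29, 29)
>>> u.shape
(11, 17, 3)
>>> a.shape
(11,)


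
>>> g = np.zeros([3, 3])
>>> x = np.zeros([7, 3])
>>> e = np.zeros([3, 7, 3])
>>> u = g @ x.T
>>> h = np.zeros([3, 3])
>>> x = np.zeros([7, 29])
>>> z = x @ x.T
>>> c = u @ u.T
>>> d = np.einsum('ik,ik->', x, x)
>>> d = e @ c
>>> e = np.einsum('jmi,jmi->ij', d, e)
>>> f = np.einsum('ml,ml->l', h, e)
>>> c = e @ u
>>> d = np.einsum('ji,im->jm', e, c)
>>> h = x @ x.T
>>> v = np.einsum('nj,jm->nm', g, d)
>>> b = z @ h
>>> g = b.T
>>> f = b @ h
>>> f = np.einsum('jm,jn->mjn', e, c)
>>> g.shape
(7, 7)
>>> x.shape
(7, 29)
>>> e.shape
(3, 3)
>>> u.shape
(3, 7)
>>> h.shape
(7, 7)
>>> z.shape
(7, 7)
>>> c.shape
(3, 7)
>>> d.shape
(3, 7)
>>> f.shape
(3, 3, 7)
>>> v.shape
(3, 7)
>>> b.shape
(7, 7)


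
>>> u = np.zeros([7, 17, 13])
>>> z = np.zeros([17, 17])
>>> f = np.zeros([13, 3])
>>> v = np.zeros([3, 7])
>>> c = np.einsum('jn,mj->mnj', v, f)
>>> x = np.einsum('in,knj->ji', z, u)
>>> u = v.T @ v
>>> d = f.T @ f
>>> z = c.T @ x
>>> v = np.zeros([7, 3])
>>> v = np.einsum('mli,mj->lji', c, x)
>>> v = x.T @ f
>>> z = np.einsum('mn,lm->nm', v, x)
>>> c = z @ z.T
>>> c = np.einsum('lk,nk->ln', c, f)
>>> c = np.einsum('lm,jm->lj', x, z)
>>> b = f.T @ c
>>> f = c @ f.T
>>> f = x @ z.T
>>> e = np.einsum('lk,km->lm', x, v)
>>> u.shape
(7, 7)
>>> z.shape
(3, 17)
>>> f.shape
(13, 3)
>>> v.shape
(17, 3)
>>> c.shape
(13, 3)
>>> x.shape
(13, 17)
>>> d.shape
(3, 3)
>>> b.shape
(3, 3)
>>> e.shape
(13, 3)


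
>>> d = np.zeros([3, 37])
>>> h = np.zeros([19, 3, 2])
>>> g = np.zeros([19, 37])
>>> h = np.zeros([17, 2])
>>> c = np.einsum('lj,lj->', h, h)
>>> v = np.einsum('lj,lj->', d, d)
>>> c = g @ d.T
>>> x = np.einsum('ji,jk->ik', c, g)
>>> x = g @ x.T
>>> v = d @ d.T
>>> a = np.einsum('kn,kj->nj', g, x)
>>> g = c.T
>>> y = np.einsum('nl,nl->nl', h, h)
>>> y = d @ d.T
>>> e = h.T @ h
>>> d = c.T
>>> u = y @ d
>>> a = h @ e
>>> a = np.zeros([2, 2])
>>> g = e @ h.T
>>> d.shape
(3, 19)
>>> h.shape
(17, 2)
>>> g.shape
(2, 17)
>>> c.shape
(19, 3)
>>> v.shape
(3, 3)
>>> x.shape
(19, 3)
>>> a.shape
(2, 2)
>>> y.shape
(3, 3)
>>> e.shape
(2, 2)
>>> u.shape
(3, 19)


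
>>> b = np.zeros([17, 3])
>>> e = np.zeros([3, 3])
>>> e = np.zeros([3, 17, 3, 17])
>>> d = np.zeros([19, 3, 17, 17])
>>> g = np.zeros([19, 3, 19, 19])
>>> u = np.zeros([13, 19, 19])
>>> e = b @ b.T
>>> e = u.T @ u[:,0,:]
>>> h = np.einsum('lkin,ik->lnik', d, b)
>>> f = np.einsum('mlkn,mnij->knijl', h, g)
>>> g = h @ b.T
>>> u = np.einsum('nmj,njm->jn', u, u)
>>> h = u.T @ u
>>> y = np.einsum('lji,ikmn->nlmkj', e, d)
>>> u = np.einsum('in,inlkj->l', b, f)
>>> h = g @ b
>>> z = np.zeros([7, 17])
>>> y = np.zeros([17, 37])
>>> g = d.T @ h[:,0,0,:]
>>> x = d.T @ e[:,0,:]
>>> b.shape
(17, 3)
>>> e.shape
(19, 19, 19)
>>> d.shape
(19, 3, 17, 17)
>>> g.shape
(17, 17, 3, 3)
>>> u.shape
(19,)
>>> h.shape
(19, 17, 17, 3)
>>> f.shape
(17, 3, 19, 19, 17)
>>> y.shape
(17, 37)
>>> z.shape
(7, 17)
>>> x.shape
(17, 17, 3, 19)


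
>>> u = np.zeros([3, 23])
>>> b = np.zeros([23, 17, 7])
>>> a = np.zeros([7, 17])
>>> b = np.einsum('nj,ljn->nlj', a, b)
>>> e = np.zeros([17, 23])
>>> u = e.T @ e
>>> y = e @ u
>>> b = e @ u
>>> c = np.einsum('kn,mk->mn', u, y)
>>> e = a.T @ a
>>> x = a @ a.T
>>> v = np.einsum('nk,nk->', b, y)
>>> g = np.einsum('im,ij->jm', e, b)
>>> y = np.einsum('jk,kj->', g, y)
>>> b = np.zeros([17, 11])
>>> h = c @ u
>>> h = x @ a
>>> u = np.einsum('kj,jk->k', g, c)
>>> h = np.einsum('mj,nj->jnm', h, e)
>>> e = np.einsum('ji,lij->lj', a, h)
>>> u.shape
(23,)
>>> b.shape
(17, 11)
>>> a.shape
(7, 17)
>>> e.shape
(17, 7)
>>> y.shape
()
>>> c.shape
(17, 23)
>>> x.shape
(7, 7)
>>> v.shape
()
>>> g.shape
(23, 17)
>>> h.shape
(17, 17, 7)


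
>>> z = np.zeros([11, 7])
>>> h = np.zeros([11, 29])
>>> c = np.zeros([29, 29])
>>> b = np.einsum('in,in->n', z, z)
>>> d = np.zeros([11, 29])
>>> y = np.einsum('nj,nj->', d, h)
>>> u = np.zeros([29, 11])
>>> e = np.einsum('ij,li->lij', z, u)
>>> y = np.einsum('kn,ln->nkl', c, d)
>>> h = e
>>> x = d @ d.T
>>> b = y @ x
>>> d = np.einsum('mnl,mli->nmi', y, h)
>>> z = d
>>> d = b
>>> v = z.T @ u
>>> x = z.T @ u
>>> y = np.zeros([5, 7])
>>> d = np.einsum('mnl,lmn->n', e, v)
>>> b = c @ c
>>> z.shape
(29, 29, 7)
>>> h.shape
(29, 11, 7)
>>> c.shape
(29, 29)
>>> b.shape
(29, 29)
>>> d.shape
(11,)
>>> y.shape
(5, 7)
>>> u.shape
(29, 11)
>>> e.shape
(29, 11, 7)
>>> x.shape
(7, 29, 11)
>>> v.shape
(7, 29, 11)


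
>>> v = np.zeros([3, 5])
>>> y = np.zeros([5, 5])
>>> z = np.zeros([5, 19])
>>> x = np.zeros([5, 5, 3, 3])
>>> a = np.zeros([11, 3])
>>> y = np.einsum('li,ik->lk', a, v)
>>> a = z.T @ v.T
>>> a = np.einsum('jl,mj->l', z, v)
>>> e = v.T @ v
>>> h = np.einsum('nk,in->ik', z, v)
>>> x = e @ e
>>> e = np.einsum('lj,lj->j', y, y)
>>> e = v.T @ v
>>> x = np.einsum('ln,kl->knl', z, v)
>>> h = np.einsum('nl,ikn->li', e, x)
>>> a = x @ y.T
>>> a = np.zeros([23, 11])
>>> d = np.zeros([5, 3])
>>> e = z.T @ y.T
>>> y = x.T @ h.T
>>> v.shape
(3, 5)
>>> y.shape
(5, 19, 5)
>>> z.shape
(5, 19)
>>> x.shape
(3, 19, 5)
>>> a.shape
(23, 11)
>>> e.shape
(19, 11)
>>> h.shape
(5, 3)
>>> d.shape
(5, 3)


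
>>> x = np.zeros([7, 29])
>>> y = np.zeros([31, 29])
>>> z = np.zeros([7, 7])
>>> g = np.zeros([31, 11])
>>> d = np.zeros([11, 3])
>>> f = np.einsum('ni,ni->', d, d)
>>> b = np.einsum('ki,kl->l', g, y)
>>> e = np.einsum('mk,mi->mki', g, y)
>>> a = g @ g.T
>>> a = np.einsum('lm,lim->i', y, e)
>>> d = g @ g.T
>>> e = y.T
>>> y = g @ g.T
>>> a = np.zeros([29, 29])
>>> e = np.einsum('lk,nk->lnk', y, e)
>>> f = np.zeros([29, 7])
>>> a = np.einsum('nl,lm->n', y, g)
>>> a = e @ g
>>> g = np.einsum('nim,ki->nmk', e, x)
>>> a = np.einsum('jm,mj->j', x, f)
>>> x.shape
(7, 29)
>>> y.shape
(31, 31)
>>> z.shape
(7, 7)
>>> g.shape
(31, 31, 7)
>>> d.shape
(31, 31)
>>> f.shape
(29, 7)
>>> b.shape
(29,)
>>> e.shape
(31, 29, 31)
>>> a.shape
(7,)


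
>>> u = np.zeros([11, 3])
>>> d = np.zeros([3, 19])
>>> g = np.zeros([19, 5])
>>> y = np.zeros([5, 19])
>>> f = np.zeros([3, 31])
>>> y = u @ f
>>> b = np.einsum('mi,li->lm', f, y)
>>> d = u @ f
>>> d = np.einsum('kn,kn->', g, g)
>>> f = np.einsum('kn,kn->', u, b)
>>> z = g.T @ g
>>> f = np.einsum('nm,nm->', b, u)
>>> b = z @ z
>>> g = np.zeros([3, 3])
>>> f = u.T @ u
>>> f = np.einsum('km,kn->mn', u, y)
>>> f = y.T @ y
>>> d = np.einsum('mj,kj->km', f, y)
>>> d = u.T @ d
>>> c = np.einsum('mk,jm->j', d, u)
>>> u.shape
(11, 3)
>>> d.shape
(3, 31)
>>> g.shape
(3, 3)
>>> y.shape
(11, 31)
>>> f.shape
(31, 31)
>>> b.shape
(5, 5)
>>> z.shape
(5, 5)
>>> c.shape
(11,)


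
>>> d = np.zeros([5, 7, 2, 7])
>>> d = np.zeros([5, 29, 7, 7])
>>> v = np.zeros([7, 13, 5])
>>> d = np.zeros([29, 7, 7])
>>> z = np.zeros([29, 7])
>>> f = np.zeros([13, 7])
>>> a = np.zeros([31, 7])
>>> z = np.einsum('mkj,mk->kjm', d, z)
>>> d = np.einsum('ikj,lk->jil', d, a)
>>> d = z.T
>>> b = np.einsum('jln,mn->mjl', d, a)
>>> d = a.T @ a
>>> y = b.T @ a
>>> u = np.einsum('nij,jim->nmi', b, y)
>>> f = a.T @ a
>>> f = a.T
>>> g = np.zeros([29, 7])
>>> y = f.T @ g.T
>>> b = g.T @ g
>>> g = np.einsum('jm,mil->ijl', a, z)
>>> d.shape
(7, 7)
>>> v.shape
(7, 13, 5)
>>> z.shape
(7, 7, 29)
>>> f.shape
(7, 31)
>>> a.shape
(31, 7)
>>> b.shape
(7, 7)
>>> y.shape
(31, 29)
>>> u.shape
(31, 7, 29)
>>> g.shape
(7, 31, 29)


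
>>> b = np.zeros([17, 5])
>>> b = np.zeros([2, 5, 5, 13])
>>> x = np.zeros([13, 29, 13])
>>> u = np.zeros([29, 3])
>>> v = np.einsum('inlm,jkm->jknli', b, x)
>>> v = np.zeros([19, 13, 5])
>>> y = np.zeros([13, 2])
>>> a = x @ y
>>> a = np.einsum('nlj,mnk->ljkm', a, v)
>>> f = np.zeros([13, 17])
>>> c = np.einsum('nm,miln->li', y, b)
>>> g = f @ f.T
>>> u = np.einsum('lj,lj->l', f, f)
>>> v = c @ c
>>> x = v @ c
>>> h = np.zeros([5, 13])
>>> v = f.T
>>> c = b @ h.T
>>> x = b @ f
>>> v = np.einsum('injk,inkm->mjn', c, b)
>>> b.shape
(2, 5, 5, 13)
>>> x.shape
(2, 5, 5, 17)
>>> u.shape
(13,)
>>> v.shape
(13, 5, 5)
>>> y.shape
(13, 2)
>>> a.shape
(29, 2, 5, 19)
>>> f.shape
(13, 17)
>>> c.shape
(2, 5, 5, 5)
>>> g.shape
(13, 13)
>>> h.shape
(5, 13)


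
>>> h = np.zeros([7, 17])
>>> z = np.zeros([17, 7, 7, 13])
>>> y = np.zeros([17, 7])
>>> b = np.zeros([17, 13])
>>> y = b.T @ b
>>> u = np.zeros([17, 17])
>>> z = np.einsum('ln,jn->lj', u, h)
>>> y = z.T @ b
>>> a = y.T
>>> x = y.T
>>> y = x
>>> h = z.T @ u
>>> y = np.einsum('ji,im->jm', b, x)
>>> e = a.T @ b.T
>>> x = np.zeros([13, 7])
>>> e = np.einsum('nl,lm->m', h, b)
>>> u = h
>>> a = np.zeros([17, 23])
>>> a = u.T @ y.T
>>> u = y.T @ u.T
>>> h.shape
(7, 17)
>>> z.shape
(17, 7)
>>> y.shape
(17, 7)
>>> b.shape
(17, 13)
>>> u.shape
(7, 7)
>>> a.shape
(17, 17)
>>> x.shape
(13, 7)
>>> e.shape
(13,)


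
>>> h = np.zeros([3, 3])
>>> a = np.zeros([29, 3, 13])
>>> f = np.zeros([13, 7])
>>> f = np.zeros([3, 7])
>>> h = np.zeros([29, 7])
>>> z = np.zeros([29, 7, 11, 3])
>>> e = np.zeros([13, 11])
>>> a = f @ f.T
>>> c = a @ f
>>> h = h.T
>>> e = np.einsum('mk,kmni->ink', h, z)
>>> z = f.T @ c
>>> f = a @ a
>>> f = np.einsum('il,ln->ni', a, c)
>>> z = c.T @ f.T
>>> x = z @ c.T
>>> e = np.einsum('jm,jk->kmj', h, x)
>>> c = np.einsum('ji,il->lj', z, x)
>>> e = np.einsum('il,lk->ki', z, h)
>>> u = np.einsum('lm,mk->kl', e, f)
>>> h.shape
(7, 29)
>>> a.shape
(3, 3)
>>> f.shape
(7, 3)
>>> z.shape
(7, 7)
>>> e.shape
(29, 7)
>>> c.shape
(3, 7)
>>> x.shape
(7, 3)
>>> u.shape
(3, 29)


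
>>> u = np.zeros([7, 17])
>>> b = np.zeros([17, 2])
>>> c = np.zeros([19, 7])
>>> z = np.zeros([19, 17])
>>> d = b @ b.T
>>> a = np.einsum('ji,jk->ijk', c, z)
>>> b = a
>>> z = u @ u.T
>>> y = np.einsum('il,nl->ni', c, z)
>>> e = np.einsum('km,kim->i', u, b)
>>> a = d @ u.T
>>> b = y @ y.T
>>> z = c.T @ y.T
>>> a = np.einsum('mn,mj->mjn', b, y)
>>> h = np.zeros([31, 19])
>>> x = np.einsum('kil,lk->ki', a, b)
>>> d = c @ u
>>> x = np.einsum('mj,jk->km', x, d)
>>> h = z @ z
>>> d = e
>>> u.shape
(7, 17)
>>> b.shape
(7, 7)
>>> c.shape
(19, 7)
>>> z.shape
(7, 7)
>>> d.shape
(19,)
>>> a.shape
(7, 19, 7)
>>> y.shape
(7, 19)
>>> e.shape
(19,)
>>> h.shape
(7, 7)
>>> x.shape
(17, 7)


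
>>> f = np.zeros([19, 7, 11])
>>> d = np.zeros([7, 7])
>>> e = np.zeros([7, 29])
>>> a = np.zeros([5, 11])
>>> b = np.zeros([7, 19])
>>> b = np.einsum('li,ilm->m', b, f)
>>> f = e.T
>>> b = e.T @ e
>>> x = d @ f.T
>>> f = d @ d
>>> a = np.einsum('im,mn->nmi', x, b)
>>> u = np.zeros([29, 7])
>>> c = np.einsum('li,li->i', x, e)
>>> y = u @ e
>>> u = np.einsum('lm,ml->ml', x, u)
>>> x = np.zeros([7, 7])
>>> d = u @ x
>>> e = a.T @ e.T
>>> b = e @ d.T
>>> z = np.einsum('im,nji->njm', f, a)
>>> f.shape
(7, 7)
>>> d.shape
(29, 7)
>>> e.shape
(7, 29, 7)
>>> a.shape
(29, 29, 7)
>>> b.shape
(7, 29, 29)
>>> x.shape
(7, 7)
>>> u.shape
(29, 7)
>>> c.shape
(29,)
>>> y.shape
(29, 29)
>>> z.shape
(29, 29, 7)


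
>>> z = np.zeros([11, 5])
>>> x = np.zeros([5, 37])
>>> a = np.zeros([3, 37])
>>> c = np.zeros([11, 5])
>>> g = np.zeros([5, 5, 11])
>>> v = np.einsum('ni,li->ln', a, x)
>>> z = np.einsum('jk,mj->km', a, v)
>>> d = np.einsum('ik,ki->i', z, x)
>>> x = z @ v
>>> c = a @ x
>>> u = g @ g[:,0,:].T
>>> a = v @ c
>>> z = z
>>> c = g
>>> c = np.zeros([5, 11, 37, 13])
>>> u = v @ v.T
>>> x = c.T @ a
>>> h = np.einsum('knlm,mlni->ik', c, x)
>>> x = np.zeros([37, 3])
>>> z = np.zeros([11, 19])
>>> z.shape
(11, 19)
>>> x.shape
(37, 3)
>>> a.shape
(5, 3)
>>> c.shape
(5, 11, 37, 13)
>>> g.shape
(5, 5, 11)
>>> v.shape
(5, 3)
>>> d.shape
(37,)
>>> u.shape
(5, 5)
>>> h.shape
(3, 5)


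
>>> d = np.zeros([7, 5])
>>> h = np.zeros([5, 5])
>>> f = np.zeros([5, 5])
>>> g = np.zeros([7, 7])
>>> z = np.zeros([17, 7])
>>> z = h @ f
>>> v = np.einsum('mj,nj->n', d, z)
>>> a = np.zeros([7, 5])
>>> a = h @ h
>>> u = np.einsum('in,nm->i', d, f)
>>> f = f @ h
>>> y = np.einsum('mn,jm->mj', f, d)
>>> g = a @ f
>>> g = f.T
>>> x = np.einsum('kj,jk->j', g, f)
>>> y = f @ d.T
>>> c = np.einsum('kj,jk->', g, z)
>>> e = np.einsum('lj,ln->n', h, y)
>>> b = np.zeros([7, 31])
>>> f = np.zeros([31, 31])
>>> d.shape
(7, 5)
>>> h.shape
(5, 5)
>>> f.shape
(31, 31)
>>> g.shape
(5, 5)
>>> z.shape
(5, 5)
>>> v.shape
(5,)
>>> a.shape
(5, 5)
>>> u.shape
(7,)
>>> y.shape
(5, 7)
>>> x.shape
(5,)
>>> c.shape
()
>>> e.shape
(7,)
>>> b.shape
(7, 31)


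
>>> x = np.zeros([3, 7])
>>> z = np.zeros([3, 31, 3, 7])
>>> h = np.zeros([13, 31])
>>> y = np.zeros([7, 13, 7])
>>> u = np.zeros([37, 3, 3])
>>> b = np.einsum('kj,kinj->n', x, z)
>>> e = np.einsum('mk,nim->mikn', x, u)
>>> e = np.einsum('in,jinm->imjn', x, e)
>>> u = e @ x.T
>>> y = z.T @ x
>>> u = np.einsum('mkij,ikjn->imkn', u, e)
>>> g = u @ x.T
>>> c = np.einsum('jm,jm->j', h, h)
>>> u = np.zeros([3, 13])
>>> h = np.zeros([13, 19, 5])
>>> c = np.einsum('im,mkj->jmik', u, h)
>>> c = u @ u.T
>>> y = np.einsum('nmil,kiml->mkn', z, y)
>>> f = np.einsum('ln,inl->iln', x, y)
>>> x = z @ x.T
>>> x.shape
(3, 31, 3, 3)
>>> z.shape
(3, 31, 3, 7)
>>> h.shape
(13, 19, 5)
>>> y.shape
(31, 7, 3)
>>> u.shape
(3, 13)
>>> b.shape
(3,)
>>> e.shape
(3, 37, 3, 7)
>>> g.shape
(3, 3, 37, 3)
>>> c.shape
(3, 3)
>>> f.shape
(31, 3, 7)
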